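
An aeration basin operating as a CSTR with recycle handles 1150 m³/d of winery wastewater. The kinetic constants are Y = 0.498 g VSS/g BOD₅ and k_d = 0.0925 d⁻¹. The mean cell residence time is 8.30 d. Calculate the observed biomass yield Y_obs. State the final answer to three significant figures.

Y_obs ≈ 0.282 g VSS/g BOD₅

Observed yield with endogenous decay: Y_obs = Y / (1 + k_d·θ_c) = 0.498 / (1 + 0.0925 × 8.30) = 0.498 / 1.768 = 0.2817 g VSS/g BOD₅.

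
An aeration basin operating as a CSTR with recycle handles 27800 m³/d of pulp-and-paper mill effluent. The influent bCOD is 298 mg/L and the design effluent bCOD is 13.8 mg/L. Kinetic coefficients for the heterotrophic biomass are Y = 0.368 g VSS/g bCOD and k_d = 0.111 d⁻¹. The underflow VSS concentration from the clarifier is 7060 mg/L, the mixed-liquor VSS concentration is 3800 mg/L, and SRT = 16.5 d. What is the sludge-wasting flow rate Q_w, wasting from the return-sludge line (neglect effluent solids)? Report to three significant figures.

Q_w ≈ 145 m³/d

Steady-state biomass mass balance: V·X·(1 + k_d·θ_c) = Y·Q·(S₀ − S)·θ_c, so V = 0.368 × 27800 × (298 − 13.8) × 16.5 / [3800 × (1 + 0.111 × 16.5)] = 4.8×10^7 / 10760 = 4459 m³.
θ_c = V·X/(Q_w·X_r) when wasting from the recycle, so Q_w = V·X/(θ_c·X_r) = 4459 × 3800 / (16.5 × 7060) = 145.4 m³/d.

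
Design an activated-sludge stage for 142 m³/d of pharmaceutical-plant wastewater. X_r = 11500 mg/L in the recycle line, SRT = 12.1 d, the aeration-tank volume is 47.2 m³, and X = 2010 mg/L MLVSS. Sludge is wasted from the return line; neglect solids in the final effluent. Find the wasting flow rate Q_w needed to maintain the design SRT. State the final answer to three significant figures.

Q_w = (V·X)/(θ_c X_r) = 47.20 × 2010 / (12.1 × 11500) = 0.6818 m³/d.

Q_w ≈ 0.682 m³/d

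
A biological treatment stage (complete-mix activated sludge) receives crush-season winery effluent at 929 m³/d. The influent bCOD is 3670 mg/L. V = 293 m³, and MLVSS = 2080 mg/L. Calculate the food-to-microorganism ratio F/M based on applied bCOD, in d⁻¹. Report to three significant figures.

F/M ≈ 5.59 d⁻¹

F/M = Q·S₀ / (V·X) = 929 × 3670 / (293.0 × 2080) = 5.594 g bCOD·(g VSS·d)⁻¹.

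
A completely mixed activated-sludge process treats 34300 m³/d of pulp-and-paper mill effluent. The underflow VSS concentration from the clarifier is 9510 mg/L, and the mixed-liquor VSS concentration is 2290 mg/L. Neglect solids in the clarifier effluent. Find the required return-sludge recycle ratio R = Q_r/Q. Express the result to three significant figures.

Mass balance around the secondary clarifier (neglecting effluent solids): R = X / (X_r − X) = 2290 / (9510 − 2290) = 0.3172.

R ≈ 0.317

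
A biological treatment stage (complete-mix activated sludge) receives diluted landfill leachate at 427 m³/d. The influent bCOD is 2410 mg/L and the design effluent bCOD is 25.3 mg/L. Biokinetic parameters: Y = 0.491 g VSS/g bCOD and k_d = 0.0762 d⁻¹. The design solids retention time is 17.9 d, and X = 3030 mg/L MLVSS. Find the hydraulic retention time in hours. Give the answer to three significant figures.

τ ≈ 70.2 h

From the SRT design equation V = Y Q (S₀−S) θ_c / [X (1 + k_d θ_c)] = 0.491 × 427 × (2410 − 25.3) × 17.9 / [3030 × (1 + 0.0762 × 17.9)] = 8.95×10^6 / 7163 = 1249 m³.
HRT = V/Q = 1249 m³ / 427 m³·d⁻¹ = 2.926 d × 24 = 70.23 h.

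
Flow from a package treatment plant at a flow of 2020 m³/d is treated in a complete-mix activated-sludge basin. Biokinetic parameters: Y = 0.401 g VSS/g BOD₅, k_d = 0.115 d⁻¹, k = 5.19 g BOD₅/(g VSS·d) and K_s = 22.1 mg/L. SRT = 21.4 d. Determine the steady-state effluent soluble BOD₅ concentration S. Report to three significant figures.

Effluent substrate depends only on kinetics and SRT: S = K_s(1 + k_d θ_c) / [θ_c(Yk − k_d) − 1] = 22.1 × (1 + 0.115 × 21.4) / [21.4 × (0.401 × 5.19 − 0.115) − 1] = 76.49 / 41.08 = 1.862 mg/L.

S ≈ 1.86 mg/L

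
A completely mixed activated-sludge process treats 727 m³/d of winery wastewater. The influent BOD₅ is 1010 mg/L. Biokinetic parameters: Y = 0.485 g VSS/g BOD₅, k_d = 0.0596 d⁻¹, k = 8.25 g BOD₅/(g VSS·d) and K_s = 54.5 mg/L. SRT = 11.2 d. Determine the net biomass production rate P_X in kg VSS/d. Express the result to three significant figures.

P_X ≈ 213 kg VSS/d

Effluent substrate depends only on kinetics and SRT: S = K_s(1 + k_d θ_c) / [θ_c(Yk − k_d) − 1] = 54.5 × (1 + 0.0596 × 11.2) / [11.2 × (0.485 × 8.25 − 0.0596) − 1] = 90.88 / 43.15 = 2.106 mg/L.
Observed yield with endogenous decay: Y_obs = Y / (1 + k_d·θ_c) = 0.485 / (1 + 0.0596 × 11.2) = 0.485 / 1.668 = 0.2909 g VSS/g BOD₅.
Mass of BOD₅ removed per day: Q(S₀ − S) = 727 × 1008 g/m³ = 732.7 kg/d.
P_X = Y_obs · Q(S₀ − S) = 0.2909 × 732.7 = 213.1 kg VSS/d.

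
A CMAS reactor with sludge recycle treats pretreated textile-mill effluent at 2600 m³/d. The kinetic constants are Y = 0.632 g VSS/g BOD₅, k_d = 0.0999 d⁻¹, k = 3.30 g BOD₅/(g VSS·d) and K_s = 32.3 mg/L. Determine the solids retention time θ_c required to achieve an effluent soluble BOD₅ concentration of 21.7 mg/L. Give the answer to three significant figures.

From 1/θ_c = Y·k·S/(K_s + S) − k_d: Y·k·S/(K_s+S) = 0.632 × 3.30 × 21.7 / (32.3 + 21.7) = 0.8381 d⁻¹.
Then 1/θ_c = μ − k_d = 0.8381 − 0.0999 = 0.7382 d⁻¹, giving θ_c = 1.355 d.

θ_c ≈ 1.35 d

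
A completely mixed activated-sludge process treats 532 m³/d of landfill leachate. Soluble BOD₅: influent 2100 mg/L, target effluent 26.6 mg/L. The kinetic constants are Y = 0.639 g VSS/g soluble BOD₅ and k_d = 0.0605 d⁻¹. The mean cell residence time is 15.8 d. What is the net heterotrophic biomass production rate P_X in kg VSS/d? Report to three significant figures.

Observed yield with endogenous decay: Y_obs = Y / (1 + k_d·θ_c) = 0.639 / (1 + 0.0605 × 15.8) = 0.639 / 1.956 = 0.3267 g VSS/g soluble BOD₅.
ΔS = 2100 − 26.6 = 2073 mg/L, so the substrate removal rate is 532 × 2073/1000 = 1103 kg soluble BOD₅/d.
So the net sludge growth is P_X = 0.3267 × 1103 = 360.4 kg VSS/d.

P_X ≈ 360 kg VSS/d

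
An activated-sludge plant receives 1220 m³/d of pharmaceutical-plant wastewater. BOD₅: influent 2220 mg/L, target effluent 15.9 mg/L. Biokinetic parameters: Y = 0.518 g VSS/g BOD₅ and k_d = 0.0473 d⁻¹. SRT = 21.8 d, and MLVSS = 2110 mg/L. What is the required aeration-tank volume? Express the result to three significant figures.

Steady-state biomass mass balance: V·X·(1 + k_d·θ_c) = Y·Q·(S₀ − S)·θ_c, so V = 0.518 × 1220 × (2220 − 15.9) × 21.8 / [2110 × (1 + 0.0473 × 21.8)] = 3.04×10^7 / 4286 = 7085 m³.

V ≈ 7090 m³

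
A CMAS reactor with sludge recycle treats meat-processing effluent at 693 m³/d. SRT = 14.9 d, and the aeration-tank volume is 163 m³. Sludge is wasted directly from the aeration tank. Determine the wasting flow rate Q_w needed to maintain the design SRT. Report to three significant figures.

Q_w ≈ 10.9 m³/d

Wasting from the aeration tank: Q_w = V / θ_c = 163.0 / 14.9 = 10.94 m³/d.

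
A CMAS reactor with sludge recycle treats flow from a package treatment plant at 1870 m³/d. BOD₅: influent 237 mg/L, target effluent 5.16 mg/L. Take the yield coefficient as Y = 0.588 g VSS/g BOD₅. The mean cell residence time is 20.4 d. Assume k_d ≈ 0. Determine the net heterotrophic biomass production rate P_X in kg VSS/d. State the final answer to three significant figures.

No decay correction is needed, so Y_obs = Y = 0.588.
Substrate removed = Q·(S₀ − S) = 1870 m³/d × (237 − 5.16) g/m³ = 4.34×10^5 g/d = 433.5 kg/d.
Net biomass production P_X = Y_obs × Q·(S₀ − S) = 0.5880 × 433.5 = 254.9 kg VSS/d.

P_X ≈ 255 kg VSS/d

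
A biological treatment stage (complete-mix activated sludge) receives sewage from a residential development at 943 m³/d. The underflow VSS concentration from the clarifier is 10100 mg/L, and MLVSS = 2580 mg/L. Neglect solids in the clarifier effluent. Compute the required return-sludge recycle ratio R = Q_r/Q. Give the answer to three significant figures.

Solids balance on the clarifier gives (1+R)X = R·X_r, so R = X/(X_r − X) = 2580 / (10100 − 2580) = 0.3431.

R ≈ 0.343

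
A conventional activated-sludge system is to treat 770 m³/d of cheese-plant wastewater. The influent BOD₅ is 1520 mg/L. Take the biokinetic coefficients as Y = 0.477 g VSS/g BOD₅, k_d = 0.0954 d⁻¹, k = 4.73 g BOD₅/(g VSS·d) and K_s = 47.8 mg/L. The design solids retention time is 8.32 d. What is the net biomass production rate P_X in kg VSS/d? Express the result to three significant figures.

P_X ≈ 310 kg VSS/d

For a completely mixed reactor with recycle the Lawrence–McCarty relation gives S = K_s·(1 + k_d·θ_c) / [θ_c·(Y·k − k_d) − 1] = 47.8 × (1 + 0.0954 × 8.32) / [8.32 × (0.477 × 4.73 − 0.0954) − 1] = 85.74 / 16.98 = 5.050 mg/L.
Observed yield with endogenous decay: Y_obs = Y / (1 + k_d·θ_c) = 0.477 / (1 + 0.0954 × 8.32) = 0.477 / 1.794 = 0.2659 g VSS/g BOD₅.
ΔS = 1520 − 5.05 = 1515 mg/L, so the substrate removal rate is 770 × 1515/1000 = 1167 kg BOD₅/d.
Net biomass production P_X = Y_obs × Q·(S₀ − S) = 0.2659 × 1167 = 310.2 kg VSS/d.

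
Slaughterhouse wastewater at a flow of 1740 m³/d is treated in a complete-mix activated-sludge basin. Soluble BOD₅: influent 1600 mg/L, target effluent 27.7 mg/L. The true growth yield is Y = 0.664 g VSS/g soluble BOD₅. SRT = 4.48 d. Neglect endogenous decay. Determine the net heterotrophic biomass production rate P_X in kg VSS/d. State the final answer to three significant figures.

With endogenous decay neglected, the observed yield equals the true yield: Y_obs = Y = 0.664 g VSS/g soluble BOD₅.
Mass of soluble BOD₅ removed per day: Q(S₀ − S) = 1740 × 1572 g/m³ = 2736 kg/d.
Biomass produced: P_X = Y_obs·Q·ΔS = 0.6640 × 2736 ≈ 1817 kg VSS/d.

P_X ≈ 1820 kg VSS/d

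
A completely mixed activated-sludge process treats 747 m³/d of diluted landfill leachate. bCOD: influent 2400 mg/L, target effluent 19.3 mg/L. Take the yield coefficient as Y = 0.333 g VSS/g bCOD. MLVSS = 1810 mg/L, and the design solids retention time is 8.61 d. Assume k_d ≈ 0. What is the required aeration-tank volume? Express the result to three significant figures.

Biomass mass balance (decay neglected): V·X = Y·Q·(S₀ − S)·θ_c, so V = 0.333 × 747 × (2400 − 19.3) × 8.61 / 1810 = 2817 m³.

V ≈ 2820 m³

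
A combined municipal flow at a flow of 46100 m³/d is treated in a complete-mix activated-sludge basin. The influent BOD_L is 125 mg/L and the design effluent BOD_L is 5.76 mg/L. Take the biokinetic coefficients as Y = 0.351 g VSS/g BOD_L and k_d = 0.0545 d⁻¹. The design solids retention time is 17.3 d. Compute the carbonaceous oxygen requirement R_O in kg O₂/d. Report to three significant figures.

R_O ≈ 4090 kg O₂/d

Y_obs = Y / (1 + k_d θ_c) = 0.351 / (1 + 0.0545 × 17.3) = 0.351 / 1.943 = 0.1807.
Mass of BOD_L removed per day: Q(S₀ − S) = 46100 × 119.2 g/m³ = 5497 kg/d.
Biomass synthesised: P_X = Y_obs × 5497 = 993.1 kg VSS/d.
R_O = Q·ΔS − 1.42 P_X = 5497 − 1410 = 4087 kg O₂/d.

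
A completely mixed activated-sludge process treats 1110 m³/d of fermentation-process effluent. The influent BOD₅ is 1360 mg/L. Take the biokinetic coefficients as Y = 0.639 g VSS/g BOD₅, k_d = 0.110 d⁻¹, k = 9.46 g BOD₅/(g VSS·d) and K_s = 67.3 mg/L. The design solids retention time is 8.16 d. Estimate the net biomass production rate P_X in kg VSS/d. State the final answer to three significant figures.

P_X ≈ 507 kg VSS/d

From the Monod/SRT balance for a CMAS, S = K_s·(1+k_d θ_c)/[θ_c·(Y k − k_d) − 1] = 67.3 × (1 + 0.110 × 8.16) / [8.16 × (0.639 × 9.46 − 0.110) − 1] = 127.7 / 47.43 = 2.693 mg/L.
Correct the yield for decay: Y_obs = Y/(1 + k_d θ_c) = 0.639 / (1 + 0.110 × 8.16) = 0.639 / 1.898 = 0.3367.
Substrate removed = Q·(S₀ − S) = 1110 m³/d × (1360 − 2.69) g/m³ = 1.51×10^6 g/d = 1507 kg/d.
Net biomass production P_X = Y_obs × Q·(S₀ − S) = 0.3367 × 1507 = 507.3 kg VSS/d.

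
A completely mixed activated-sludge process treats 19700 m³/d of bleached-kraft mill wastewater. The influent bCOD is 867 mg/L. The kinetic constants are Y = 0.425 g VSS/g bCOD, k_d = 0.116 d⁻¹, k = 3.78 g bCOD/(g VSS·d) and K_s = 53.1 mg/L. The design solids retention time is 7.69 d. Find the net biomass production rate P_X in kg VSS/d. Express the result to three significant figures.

For a completely mixed reactor with recycle the Lawrence–McCarty relation gives S = K_s·(1 + k_d·θ_c) / [θ_c·(Y·k − k_d) − 1] = 53.1 × (1 + 0.116 × 7.69) / [7.69 × (0.425 × 3.78 − 0.116) − 1] = 100.5 / 10.46 = 9.603 mg/L.
The observed yield is Y_obs = Y/(1 + k_d·θ_c) = 0.425 / (1 + 0.116 × 7.69) = 0.425 / 1.892 = 0.2246 g VSS per g bCOD removed.
Q·(S₀ − S) = 19700 × (867 − 9.60) × 10⁻³ = 16891 kg/d removed.
Net biomass production P_X = Y_obs × Q·(S₀ − S) = 0.2246 × 16891 = 3794 kg VSS/d.

P_X ≈ 3790 kg VSS/d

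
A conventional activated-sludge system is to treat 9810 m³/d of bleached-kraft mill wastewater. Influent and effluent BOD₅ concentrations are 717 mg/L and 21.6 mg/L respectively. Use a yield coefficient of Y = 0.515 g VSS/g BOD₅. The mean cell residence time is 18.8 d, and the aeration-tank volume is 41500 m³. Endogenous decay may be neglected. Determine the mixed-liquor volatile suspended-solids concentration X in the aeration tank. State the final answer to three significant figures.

X ≈ 1590 mg/L

From V·X = Y·Q·(S₀ − S)·θ_c (decay neglected): X = 0.515 × 9810 × (717 − 21.6) × 18.8 / 41500 = 1592 mg/L.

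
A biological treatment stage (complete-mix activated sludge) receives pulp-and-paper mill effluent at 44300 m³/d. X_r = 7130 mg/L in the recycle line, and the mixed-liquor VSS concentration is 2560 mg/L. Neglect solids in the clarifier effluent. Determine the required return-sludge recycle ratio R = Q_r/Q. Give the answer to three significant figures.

R = Q_r/Q = X/(X_r − X) = 2560 / (7130 − 2560) = 0.5602.

R ≈ 0.560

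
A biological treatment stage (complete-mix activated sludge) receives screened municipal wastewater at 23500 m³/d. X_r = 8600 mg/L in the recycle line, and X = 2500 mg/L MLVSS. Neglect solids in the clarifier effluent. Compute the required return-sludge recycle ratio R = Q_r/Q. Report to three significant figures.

R = Q_r/Q = X/(X_r − X) = 2500 / (8600 − 2500) = 0.4098.

R ≈ 0.410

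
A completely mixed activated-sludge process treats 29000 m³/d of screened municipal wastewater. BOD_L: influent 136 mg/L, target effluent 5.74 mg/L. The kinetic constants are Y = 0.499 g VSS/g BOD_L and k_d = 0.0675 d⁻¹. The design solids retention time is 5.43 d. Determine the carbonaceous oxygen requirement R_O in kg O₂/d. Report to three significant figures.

Observed yield with endogenous decay: Y_obs = Y / (1 + k_d·θ_c) = 0.499 / (1 + 0.0675 × 5.43) = 0.499 / 1.367 = 0.3652 g VSS/g BOD_L.
Mass of BOD_L removed per day: Q(S₀ − S) = 29000 × 130.3 g/m³ = 3778 kg/d.
Biomass synthesised: P_X = Y_obs × 3778 = 1379 kg VSS/d.
R_O = Q·(S₀ − S) − 1.42·P_X = 3778 − 1.42 × 1379 = 1819 kg O₂/d.

R_O ≈ 1820 kg O₂/d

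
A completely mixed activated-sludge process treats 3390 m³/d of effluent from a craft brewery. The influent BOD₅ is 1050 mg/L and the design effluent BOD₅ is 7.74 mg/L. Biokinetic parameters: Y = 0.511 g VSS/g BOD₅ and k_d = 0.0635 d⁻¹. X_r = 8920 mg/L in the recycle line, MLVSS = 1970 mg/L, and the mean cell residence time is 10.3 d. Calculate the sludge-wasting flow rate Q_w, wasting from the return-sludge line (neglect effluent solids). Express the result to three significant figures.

Q_w ≈ 122 m³/d

Rearranging the biomass balance for a CMAS with decay, V = Y·Q·ΔS·θ_c / [X·(1+k_d θ_c)] = 0.511 × 3390 × (1050 − 7.74) × 10.3 / [1970 × (1 + 0.0635 × 10.3)] = 1.86×10^7 / 3258 = 5707 m³.
θ_c = V·X/(Q_w·X_r) when wasting from the recycle, so Q_w = V·X/(θ_c·X_r) = 5707 × 1970 / (10.3 × 8920) = 122.4 m³/d.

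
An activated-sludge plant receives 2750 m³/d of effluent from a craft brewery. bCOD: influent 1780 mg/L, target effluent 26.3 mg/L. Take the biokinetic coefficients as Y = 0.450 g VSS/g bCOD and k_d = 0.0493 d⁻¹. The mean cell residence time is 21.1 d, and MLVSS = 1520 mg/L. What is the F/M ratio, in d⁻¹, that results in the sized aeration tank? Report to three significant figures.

F/M ≈ 0.218 d⁻¹

From the SRT design equation V = Y Q (S₀−S) θ_c / [X (1 + k_d θ_c)] = 0.450 × 2750 × (1780 − 26.3) × 21.1 / [1520 × (1 + 0.0493 × 21.1)] = 4.58×10^7 / 3101 = 14766 m³.
F/M = Q·S₀ / (V·X) = 2750 × 1780 / (14766 × 1520) = 0.2181 g bCOD·(g VSS·d)⁻¹.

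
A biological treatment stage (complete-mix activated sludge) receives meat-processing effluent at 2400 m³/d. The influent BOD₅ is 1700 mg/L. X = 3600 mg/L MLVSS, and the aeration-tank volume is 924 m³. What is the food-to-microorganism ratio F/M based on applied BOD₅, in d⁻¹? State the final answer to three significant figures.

F/M ≈ 1.23 d⁻¹

F/M = applied load / biomass = Q·S₀/(V·X) = 2400 × 1700 / (924.0 × 3600) = 1.227 d⁻¹.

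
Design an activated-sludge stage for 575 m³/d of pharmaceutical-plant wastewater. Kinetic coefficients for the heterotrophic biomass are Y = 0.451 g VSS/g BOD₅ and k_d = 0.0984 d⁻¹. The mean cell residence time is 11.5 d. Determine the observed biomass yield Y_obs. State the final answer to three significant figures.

The observed yield is Y_obs = Y/(1 + k_d·θ_c) = 0.451 / (1 + 0.0984 × 11.5) = 0.451 / 2.132 = 0.2116 g VSS per g BOD₅ removed.

Y_obs ≈ 0.212 g VSS/g BOD₅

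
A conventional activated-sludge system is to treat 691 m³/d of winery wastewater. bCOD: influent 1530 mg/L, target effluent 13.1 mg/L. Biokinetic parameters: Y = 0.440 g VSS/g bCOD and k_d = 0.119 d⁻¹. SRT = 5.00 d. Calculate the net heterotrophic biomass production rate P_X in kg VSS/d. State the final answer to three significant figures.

Correct the yield for decay: Y_obs = Y/(1 + k_d θ_c) = 0.440 / (1 + 0.119 × 5.00) = 0.440 / 1.595 = 0.2759.
Mass of bCOD removed per day: Q(S₀ − S) = 691 × 1517 g/m³ = 1048 kg/d.
Biomass produced: P_X = Y_obs·Q·ΔS = 0.2759 × 1048 ≈ 289.2 kg VSS/d.

P_X ≈ 289 kg VSS/d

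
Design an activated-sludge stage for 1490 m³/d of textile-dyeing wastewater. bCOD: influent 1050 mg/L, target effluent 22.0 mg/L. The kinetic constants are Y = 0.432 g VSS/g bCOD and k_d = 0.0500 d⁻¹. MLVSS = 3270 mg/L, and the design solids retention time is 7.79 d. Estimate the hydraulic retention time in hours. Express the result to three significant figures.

τ ≈ 18.3 h

From the SRT design equation V = Y Q (S₀−S) θ_c / [X (1 + k_d θ_c)] = 0.432 × 1490 × (1050 − 22.0) × 7.79 / [3270 × (1 + 0.0500 × 7.79)] = 5.15×10^6 / 4544 = 1134 m³.
τ = V/Q = 1134/1490 = 0.7614 d, or 18.27 h.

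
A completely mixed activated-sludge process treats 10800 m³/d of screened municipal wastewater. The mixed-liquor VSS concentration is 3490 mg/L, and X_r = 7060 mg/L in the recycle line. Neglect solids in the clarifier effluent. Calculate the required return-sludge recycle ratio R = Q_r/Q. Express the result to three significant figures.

R = Q_r/Q = X/(X_r − X) = 3490 / (7060 − 3490) = 0.9776.

R ≈ 0.978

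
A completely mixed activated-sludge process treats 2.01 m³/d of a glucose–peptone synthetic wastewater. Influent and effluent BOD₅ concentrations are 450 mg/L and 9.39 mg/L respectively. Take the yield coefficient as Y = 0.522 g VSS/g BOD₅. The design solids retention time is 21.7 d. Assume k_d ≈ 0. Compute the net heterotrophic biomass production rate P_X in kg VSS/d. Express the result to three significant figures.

P_X ≈ 0.462 kg VSS/d

Since k_d ≈ 0, Y_obs = Y = 0.522 g VSS/g BOD₅.
Q·(S₀ − S) = 2.01 × (450 − 9.39) × 10⁻³ = 0.8856 kg/d removed.
P_X = Y_obs · Q(S₀ − S) = 0.5220 × 0.8856 = 0.4623 kg VSS/d.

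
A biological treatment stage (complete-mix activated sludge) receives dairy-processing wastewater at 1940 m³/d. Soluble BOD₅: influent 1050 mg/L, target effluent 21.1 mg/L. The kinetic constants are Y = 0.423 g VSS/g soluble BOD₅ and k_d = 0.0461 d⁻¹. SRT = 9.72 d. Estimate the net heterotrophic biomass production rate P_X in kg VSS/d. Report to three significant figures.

P_X ≈ 583 kg VSS/d

Correct the yield for decay: Y_obs = Y/(1 + k_d θ_c) = 0.423 / (1 + 0.0461 × 9.72) = 0.423 / 1.448 = 0.2921.
Substrate removed = Q·(S₀ − S) = 1940 m³/d × (1050 − 21.1) g/m³ = 2×10^6 g/d = 1996 kg/d.
P_X = Y_obs · Q(S₀ − S) = 0.2921 × 1996 = 583.1 kg VSS/d.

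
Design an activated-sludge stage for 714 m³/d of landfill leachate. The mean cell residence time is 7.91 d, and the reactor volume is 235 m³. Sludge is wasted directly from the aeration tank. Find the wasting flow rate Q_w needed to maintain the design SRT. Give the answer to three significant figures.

Q_w ≈ 29.7 m³/d

With mixed-liquor wasting, θ_c = V/Q_w, so Q_w = V/θ_c = 235.0/7.91 = 29.71 m³/d.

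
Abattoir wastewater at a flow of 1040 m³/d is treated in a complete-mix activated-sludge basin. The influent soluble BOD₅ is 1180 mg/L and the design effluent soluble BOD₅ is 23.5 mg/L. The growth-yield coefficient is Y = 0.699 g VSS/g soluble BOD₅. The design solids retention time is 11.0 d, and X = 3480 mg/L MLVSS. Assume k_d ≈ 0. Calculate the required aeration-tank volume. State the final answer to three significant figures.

V ≈ 2660 m³

With k_d = 0 the design equation reduces to V = Y Q (S₀−S) θ_c / X = 0.699 × 1040 × (1180 − 23.5) × 11.0 / 3480 = 2657 m³.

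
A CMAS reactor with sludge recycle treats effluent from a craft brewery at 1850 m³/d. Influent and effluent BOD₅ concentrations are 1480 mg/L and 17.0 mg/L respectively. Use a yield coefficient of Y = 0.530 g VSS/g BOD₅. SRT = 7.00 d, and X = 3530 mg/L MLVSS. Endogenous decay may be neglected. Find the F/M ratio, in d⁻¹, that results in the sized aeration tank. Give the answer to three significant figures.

F/M ≈ 0.273 d⁻¹

Biomass mass balance (decay neglected): V·X = Y·Q·(S₀ − S)·θ_c, so V = 0.530 × 1850 × (1480 − 17.0) × 7.00 / 3530 = 2845 m³.
F/M = applied load / biomass = Q·S₀/(V·X) = 1850 × 1480 / (2845 × 3530) = 0.2727 d⁻¹.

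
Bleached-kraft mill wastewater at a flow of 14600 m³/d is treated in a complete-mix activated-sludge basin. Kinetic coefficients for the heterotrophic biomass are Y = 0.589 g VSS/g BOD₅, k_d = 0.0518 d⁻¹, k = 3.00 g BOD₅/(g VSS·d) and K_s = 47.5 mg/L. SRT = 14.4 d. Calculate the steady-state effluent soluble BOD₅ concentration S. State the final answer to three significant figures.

For a completely mixed reactor with recycle the Lawrence–McCarty relation gives S = K_s·(1 + k_d·θ_c) / [θ_c·(Y·k − k_d) − 1] = 47.5 × (1 + 0.0518 × 14.4) / [14.4 × (0.589 × 3.00 − 0.0518) − 1] = 82.93 / 23.70 = 3.499 mg/L.

S ≈ 3.50 mg/L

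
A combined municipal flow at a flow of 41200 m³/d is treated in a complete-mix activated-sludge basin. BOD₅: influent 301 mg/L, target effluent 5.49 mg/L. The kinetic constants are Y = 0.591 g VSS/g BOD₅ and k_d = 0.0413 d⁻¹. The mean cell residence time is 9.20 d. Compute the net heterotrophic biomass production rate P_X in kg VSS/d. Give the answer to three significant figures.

P_X ≈ 5210 kg VSS/d

The observed yield is Y_obs = Y/(1 + k_d·θ_c) = 0.591 / (1 + 0.0413 × 9.20) = 0.591 / 1.380 = 0.4283 g VSS per g BOD₅ removed.
ΔS = 301 − 5.49 = 295.5 mg/L, so the substrate removal rate is 41200 × 295.5/1000 = 12175 kg BOD₅/d.
Biomass produced: P_X = Y_obs·Q·ΔS = 0.4283 × 12175 ≈ 5214 kg VSS/d.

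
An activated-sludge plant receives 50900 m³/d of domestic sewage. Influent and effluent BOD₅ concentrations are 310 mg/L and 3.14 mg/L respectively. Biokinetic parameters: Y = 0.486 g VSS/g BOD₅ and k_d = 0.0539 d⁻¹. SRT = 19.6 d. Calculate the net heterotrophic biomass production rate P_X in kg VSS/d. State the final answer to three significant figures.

P_X ≈ 3690 kg VSS/d

Observed yield with endogenous decay: Y_obs = Y / (1 + k_d·θ_c) = 0.486 / (1 + 0.0539 × 19.6) = 0.486 / 2.056 = 0.2363 g VSS/g BOD₅.
Substrate removed = Q·(S₀ − S) = 50900 m³/d × (310 − 3.14) g/m³ = 1.56×10^7 g/d = 15619 kg/d.
Biomass produced: P_X = Y_obs·Q·ΔS = 0.2363 × 15619 ≈ 3691 kg VSS/d.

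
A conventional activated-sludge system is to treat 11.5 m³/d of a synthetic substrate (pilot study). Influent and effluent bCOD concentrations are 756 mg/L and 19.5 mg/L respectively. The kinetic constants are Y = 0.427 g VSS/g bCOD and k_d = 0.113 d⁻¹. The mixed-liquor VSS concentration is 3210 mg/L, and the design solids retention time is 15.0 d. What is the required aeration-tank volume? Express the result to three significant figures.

V ≈ 6.27 m³

Steady-state biomass mass balance: V·X·(1 + k_d·θ_c) = Y·Q·(S₀ − S)·θ_c, so V = 0.427 × 11.5 × (756 − 19.5) × 15.0 / [3210 × (1 + 0.113 × 15.0)] = 5.42×10^4 / 8651 = 6.271 m³.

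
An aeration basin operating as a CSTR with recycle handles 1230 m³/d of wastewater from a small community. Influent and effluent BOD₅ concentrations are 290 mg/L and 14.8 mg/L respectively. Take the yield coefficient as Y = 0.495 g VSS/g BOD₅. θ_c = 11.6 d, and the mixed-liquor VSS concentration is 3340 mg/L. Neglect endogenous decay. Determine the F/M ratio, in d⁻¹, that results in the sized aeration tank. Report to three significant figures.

V·X = Y·Q·ΔS·θ_c gives V = 0.495 × 1230 × (290 − 14.8) × 11.6 / 3340 = 581.9 m³.
Food-to-microorganism ratio F/M = Q S₀ / (V X) = 1230 × 290 / (581.9 × 3340) = 0.1835 d⁻¹.

F/M ≈ 0.184 d⁻¹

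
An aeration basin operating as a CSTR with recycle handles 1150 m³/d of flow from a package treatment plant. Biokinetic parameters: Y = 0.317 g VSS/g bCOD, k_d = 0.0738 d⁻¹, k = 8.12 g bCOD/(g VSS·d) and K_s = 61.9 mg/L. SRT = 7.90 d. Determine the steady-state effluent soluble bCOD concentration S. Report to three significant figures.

S ≈ 5.23 mg/L

From the Monod/SRT balance for a CMAS, S = K_s·(1+k_d θ_c)/[θ_c·(Y k − k_d) − 1] = 61.9 × (1 + 0.0738 × 7.90) / [7.90 × (0.317 × 8.12 − 0.0738) − 1] = 97.99 / 18.75 = 5.226 mg/L.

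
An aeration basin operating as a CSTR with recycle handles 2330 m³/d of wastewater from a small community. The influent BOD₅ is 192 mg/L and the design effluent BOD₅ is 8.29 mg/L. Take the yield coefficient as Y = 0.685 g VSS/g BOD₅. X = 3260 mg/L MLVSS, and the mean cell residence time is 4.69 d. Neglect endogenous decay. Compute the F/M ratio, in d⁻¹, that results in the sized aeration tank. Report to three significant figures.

F/M ≈ 0.325 d⁻¹

V·X = Y·Q·ΔS·θ_c gives V = 0.685 × 2330 × (192 − 8.29) × 4.69 / 3260 = 421.8 m³.
Food-to-microorganism ratio F/M = Q S₀ / (V X) = 2330 × 192 / (421.8 × 3260) = 0.3253 d⁻¹.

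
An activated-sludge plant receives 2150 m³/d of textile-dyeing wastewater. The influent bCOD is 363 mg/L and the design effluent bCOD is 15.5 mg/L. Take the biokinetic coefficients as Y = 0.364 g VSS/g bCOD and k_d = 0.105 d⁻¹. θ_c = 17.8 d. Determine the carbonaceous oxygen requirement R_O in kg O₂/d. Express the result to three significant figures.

Correct the yield for decay: Y_obs = Y/(1 + k_d θ_c) = 0.364 / (1 + 0.105 × 17.8) = 0.364 / 2.869 = 0.1269.
ΔS = 363 − 15.5 = 347.5 mg/L, so the substrate removal rate is 2150 × 347.5/1000 = 747.1 kg bCOD/d.
Net sludge production P_X = 0.1269 × 747.1 = 94.79 kg VSS/d.
R_O = Q·ΔS − 1.42 P_X = 747.1 − 134.6 = 612.5 kg O₂/d.

R_O ≈ 613 kg O₂/d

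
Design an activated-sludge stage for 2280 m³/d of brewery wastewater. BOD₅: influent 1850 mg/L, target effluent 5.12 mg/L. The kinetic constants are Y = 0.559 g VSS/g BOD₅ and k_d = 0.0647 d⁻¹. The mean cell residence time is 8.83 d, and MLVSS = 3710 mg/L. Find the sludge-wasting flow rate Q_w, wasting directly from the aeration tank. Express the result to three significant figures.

Q_w ≈ 403 m³/d

From the SRT design equation V = Y Q (S₀−S) θ_c / [X (1 + k_d θ_c)] = 0.559 × 2280 × (1850 − 5.12) × 8.83 / [3710 × (1 + 0.0647 × 8.83)] = 2.08×10^7 / 5830 = 3562 m³.
With mixed-liquor wasting, θ_c = V/Q_w, so Q_w = V/θ_c = 3562/8.83 = 403.3 m³/d.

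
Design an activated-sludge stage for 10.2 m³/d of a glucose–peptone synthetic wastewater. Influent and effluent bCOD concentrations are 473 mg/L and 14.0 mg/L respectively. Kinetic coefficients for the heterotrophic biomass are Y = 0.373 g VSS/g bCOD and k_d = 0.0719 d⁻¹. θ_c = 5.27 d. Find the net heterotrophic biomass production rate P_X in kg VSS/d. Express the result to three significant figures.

P_X ≈ 1.27 kg VSS/d

Observed yield with endogenous decay: Y_obs = Y / (1 + k_d·θ_c) = 0.373 / (1 + 0.0719 × 5.27) = 0.373 / 1.379 = 0.2705 g VSS/g bCOD.
Mass of bCOD removed per day: Q(S₀ − S) = 10.2 × 459.0 g/m³ = 4.682 kg/d.
So the net sludge growth is P_X = 0.2705 × 4.682 = 1.266 kg VSS/d.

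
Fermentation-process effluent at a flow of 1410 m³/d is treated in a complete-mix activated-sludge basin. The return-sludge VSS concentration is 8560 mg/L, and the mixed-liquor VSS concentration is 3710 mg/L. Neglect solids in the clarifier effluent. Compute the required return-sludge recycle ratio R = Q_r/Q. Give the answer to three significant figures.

R ≈ 0.765

Solids balance on the clarifier gives (1+R)X = R·X_r, so R = X/(X_r − X) = 3710 / (8560 − 3710) = 0.7649.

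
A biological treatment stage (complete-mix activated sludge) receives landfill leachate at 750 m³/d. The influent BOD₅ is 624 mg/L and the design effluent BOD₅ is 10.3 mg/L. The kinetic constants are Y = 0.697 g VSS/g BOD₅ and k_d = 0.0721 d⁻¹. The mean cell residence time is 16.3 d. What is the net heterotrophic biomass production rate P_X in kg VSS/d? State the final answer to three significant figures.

P_X ≈ 147 kg VSS/d

Correct the yield for decay: Y_obs = Y/(1 + k_d θ_c) = 0.697 / (1 + 0.0721 × 16.3) = 0.697 / 2.175 = 0.3204.
Substrate removed = Q·(S₀ − S) = 750 m³/d × (624 − 10.3) g/m³ = 4.6×10^5 g/d = 460.3 kg/d.
Net biomass production P_X = Y_obs × Q·(S₀ − S) = 0.3204 × 460.3 = 147.5 kg VSS/d.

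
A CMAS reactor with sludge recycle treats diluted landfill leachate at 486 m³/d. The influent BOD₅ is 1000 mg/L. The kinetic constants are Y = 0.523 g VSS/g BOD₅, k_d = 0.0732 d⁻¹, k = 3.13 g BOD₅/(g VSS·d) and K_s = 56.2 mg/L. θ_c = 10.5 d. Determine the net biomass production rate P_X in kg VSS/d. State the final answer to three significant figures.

Effluent substrate depends only on kinetics and SRT: S = K_s(1 + k_d θ_c) / [θ_c(Yk − k_d) − 1] = 56.2 × (1 + 0.0732 × 10.5) / [10.5 × (0.523 × 3.13 − 0.0732) − 1] = 99.40 / 15.42 = 6.446 mg/L.
Y_obs = Y / (1 + k_d θ_c) = 0.523 / (1 + 0.0732 × 10.5) = 0.523 / 1.769 = 0.2957.
Mass of BOD₅ removed per day: Q(S₀ − S) = 486 × 993.5 g/m³ = 482.9 kg/d.
Net biomass production P_X = Y_obs × Q·(S₀ − S) = 0.2957 × 482.9 = 142.8 kg VSS/d.

P_X ≈ 143 kg VSS/d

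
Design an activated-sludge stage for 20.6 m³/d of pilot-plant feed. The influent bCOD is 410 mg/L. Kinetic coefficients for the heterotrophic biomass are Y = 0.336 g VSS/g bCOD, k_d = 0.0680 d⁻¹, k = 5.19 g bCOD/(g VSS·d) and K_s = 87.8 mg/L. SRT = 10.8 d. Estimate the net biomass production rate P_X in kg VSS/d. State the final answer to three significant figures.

P_X ≈ 1.60 kg VSS/d

Effluent substrate depends only on kinetics and SRT: S = K_s(1 + k_d θ_c) / [θ_c(Yk − k_d) − 1] = 87.8 × (1 + 0.0680 × 10.8) / [10.8 × (0.336 × 5.19 − 0.0680) − 1] = 152.3 / 17.10 = 8.906 mg/L.
Observed yield with endogenous decay: Y_obs = Y / (1 + k_d·θ_c) = 0.336 / (1 + 0.0680 × 10.8) = 0.336 / 1.734 = 0.1937 g VSS/g bCOD.
Substrate removed = Q·(S₀ − S) = 20.6 m³/d × (410 − 8.91) g/m³ = 8.26×10^3 g/d = 8.262 kg/d.
P_X = Y_obs · Q(S₀ − S) = 0.1937 × 8.262 = 1.601 kg VSS/d.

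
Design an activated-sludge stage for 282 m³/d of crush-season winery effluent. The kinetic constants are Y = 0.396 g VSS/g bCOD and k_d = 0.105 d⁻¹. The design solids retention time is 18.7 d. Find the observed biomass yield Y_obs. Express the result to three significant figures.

Y_obs = Y / (1 + k_d θ_c) = 0.396 / (1 + 0.105 × 18.7) = 0.396 / 2.963 = 0.1336.

Y_obs ≈ 0.134 g VSS/g bCOD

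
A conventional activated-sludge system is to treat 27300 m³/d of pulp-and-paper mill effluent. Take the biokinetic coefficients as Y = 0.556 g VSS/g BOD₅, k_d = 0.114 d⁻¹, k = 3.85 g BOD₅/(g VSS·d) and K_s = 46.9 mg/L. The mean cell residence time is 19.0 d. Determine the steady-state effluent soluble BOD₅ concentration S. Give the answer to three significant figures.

For a completely mixed reactor with recycle the Lawrence–McCarty relation gives S = K_s·(1 + k_d·θ_c) / [θ_c·(Y·k − k_d) − 1] = 46.9 × (1 + 0.114 × 19.0) / [19.0 × (0.556 × 3.85 − 0.114) − 1] = 148.5 / 37.51 = 3.959 mg/L.

S ≈ 3.96 mg/L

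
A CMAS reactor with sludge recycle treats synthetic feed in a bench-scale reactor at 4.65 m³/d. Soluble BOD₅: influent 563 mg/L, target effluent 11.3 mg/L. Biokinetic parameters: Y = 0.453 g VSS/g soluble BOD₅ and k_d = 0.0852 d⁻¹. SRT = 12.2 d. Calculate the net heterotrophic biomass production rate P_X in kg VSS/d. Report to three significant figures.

Y_obs = Y / (1 + k_d θ_c) = 0.453 / (1 + 0.0852 × 12.2) = 0.453 / 2.039 = 0.2221.
Substrate removed = Q·(S₀ − S) = 4.65 m³/d × (563 − 11.3) g/m³ = 2.57×10^3 g/d = 2.565 kg/d.
So the net sludge growth is P_X = 0.2221 × 2.565 = 0.5698 kg VSS/d.

P_X ≈ 0.570 kg VSS/d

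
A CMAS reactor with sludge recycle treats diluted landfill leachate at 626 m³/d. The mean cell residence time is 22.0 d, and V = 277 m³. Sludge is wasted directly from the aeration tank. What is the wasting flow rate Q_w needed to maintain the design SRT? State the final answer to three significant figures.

Wasting from the aeration tank: Q_w = V / θ_c = 277.0 / 22.0 = 12.59 m³/d.

Q_w ≈ 12.6 m³/d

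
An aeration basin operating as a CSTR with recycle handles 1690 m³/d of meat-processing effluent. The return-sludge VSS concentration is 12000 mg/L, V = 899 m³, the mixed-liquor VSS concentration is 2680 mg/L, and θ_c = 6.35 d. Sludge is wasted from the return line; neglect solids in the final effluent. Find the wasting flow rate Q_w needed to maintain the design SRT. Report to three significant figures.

Q_w = (V·X)/(θ_c X_r) = 899.0 × 2680 / (6.35 × 12000) = 31.62 m³/d.

Q_w ≈ 31.6 m³/d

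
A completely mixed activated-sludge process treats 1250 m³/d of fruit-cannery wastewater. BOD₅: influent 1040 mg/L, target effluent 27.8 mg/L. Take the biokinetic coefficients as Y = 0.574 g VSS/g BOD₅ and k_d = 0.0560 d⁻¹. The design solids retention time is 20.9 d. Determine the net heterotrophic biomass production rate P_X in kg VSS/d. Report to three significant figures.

Y_obs = Y / (1 + k_d θ_c) = 0.574 / (1 + 0.0560 × 20.9) = 0.574 / 2.170 = 0.2645.
Q·(S₀ − S) = 1250 × (1040 − 27.8) × 10⁻³ = 1265 kg/d removed.
So the net sludge growth is P_X = 0.2645 × 1265 = 334.6 kg VSS/d.

P_X ≈ 335 kg VSS/d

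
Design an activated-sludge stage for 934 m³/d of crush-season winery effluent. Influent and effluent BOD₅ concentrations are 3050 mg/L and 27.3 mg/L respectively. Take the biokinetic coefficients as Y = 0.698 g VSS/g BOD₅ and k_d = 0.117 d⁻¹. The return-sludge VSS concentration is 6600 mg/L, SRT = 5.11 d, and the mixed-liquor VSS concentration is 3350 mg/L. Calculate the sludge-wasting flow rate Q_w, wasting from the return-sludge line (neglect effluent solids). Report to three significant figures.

Rearranging the biomass balance for a CMAS with decay, V = Y·Q·ΔS·θ_c / [X·(1+k_d θ_c)] = 0.698 × 934 × (3050 − 27.3) × 5.11 / [3350 × (1 + 0.117 × 5.11)] = 1.01×10^7 / 5353 = 1881 m³.
Wasting from the return line (neglecting effluent solids): Q_w = V·X / (θ_c·X_r) = 1881 × 3350 / (5.11 × 6600) = 186.9 m³/d.

Q_w ≈ 187 m³/d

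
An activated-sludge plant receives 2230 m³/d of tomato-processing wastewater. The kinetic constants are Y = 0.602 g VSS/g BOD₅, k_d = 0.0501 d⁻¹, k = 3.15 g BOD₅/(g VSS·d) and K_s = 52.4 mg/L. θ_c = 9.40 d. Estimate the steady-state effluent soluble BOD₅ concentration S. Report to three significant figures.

S ≈ 4.71 mg/L

Effluent substrate depends only on kinetics and SRT: S = K_s(1 + k_d θ_c) / [θ_c(Yk − k_d) − 1] = 52.4 × (1 + 0.0501 × 9.40) / [9.40 × (0.602 × 3.15 − 0.0501) − 1] = 77.08 / 16.35 = 4.713 mg/L.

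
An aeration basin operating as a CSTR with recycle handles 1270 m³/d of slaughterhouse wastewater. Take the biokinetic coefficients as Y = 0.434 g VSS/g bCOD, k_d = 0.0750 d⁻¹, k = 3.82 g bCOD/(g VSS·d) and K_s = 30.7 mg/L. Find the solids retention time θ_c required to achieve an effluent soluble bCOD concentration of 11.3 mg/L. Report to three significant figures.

θ_c ≈ 2.70 d

From 1/θ_c = Y·k·S/(K_s + S) − k_d: Y·k·S/(K_s+S) = 0.434 × 3.82 × 11.3 / (30.7 + 11.3) = 0.4460 d⁻¹.
θ_c = 1/(μ − k_d) = 1/(0.4460 − 0.0750) = 1/0.3710 = 2.695 d.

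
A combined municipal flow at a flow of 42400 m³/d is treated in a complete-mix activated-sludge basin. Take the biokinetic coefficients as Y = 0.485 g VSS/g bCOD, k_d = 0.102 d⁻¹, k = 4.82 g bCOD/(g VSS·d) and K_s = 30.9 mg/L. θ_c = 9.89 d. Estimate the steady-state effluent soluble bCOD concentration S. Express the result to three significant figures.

From the Monod/SRT balance for a CMAS, S = K_s·(1+k_d θ_c)/[θ_c·(Y k − k_d) − 1] = 30.9 × (1 + 0.102 × 9.89) / [9.89 × (0.485 × 4.82 − 0.102) − 1] = 62.07 / 21.11 = 2.940 mg/L.

S ≈ 2.94 mg/L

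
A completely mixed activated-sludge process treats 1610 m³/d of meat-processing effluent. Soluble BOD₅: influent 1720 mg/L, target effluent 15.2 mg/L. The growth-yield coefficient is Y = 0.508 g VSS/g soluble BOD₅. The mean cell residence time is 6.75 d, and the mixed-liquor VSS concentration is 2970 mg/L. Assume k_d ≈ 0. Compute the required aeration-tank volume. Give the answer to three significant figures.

V ≈ 3170 m³

Biomass mass balance (decay neglected): V·X = Y·Q·(S₀ − S)·θ_c, so V = 0.508 × 1610 × (1720 − 15.2) × 6.75 / 2970 = 3169 m³.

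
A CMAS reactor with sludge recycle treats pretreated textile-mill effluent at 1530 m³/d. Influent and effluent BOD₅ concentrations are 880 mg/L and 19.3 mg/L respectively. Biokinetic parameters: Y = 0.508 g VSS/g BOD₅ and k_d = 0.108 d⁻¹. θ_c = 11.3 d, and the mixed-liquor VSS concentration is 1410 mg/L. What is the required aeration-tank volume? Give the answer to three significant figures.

From the SRT design equation V = Y Q (S₀−S) θ_c / [X (1 + k_d θ_c)] = 0.508 × 1530 × (880 − 19.3) × 11.3 / [1410 × (1 + 0.108 × 11.3)] = 7.56×10^6 / 3131 = 2415 m³.

V ≈ 2410 m³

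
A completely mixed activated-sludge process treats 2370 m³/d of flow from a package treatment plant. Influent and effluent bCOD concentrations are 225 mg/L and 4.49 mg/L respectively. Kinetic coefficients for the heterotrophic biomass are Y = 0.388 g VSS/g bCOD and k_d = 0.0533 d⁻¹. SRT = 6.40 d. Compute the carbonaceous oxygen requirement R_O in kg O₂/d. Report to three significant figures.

The observed yield is Y_obs = Y/(1 + k_d·θ_c) = 0.388 / (1 + 0.0533 × 6.40) = 0.388 / 1.341 = 0.2893 g VSS per g bCOD removed.
Substrate removed = Q·(S₀ − S) = 2370 m³/d × (225 − 4.49) g/m³ = 5.23×10^5 g/d = 522.6 kg/d.
Biomass synthesised: P_X = Y_obs × 522.6 = 151.2 kg VSS/d.
R_O = Q·(S₀ − S) − 1.42·P_X = 522.6 − 1.42 × 151.2 = 307.9 kg O₂/d.

R_O ≈ 308 kg O₂/d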